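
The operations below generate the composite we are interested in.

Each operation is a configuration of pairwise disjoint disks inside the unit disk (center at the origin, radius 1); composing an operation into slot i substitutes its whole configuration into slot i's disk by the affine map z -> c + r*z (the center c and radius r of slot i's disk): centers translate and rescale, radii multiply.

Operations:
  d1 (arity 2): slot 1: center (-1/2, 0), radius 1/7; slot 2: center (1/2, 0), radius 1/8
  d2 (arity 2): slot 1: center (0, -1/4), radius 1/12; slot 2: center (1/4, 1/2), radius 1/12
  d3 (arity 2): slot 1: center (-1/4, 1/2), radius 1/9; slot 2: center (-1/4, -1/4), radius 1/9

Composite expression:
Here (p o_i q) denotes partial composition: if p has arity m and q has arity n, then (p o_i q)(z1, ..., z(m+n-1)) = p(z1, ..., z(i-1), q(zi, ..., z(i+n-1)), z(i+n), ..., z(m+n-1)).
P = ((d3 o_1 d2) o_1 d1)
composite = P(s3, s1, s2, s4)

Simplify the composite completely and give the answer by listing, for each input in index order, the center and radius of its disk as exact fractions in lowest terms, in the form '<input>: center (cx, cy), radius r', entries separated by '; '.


s1: center (-53/216, 17/36), radius 1/864; s2: center (-2/9, 5/9), radius 1/108; s3: center (-55/216, 17/36), radius 1/756; s4: center (-1/4, -1/4), radius 1/9

Affine substitution under d3: radii multiply and s-centers shift.
s3: after 3 affine steps, its disk has center (-55/216, 17/36), radius 1/756
s1: after 3 affine steps, its disk has center (-53/216, 17/36), radius 1/864
s2: after 2 affine steps, its disk has center (-2/9, 5/9), radius 1/108
s4: after 1 affine step, its disk has center (-1/4, -1/4), radius 1/9


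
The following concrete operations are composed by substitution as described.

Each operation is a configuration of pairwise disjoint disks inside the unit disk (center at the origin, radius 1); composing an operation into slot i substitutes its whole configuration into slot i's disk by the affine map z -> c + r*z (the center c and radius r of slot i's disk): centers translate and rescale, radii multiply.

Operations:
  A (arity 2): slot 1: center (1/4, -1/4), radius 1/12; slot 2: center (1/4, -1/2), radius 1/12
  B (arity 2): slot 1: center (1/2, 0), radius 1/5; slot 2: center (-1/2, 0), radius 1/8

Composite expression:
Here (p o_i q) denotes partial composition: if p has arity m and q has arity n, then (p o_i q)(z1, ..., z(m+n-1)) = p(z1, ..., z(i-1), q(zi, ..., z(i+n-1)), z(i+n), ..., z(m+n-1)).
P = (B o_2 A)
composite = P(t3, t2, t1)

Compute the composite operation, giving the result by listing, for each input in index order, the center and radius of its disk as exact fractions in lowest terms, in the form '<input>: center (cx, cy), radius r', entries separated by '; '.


t1: center (-15/32, -1/16), radius 1/96; t2: center (-15/32, -1/32), radius 1/96; t3: center (1/2, 0), radius 1/5


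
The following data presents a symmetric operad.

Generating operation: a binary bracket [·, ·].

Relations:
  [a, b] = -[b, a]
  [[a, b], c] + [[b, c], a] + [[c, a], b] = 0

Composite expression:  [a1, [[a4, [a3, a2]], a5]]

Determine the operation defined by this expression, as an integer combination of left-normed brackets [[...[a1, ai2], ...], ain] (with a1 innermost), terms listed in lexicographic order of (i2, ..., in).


[[[[a1, a2], a3], a4], a5] - [[[[a1, a3], a2], a4], a5] - [[[[a1, a4], a2], a3], a5] + [[[[a1, a4], a3], a2], a5] - [[[[a1, a5], a2], a3], a4] + [[[[a1, a5], a3], a2], a4] + [[[[a1, a5], a4], a2], a3] - [[[[a1, a5], a4], a3], a2]

A multilinear Lie element is pinned by a1-initial words (a1 innermost).
Composite bracket: [a1, [[a4, [a3, a2]], a5]]
Full expansion: 16 signed words from ab - ba (2^4 = 16).
Words beginning with a1 determine it all:
  the word a1a2a3a4a5 carries sign +1 and contributes +[[[[a1, a2], a3], a4], a5]
  the word a1a3a2a4a5 carries sign -1 and contributes -[[[[a1, a3], a2], a4], a5]
  the word a1a4a2a3a5 carries sign -1 and contributes -[[[[a1, a4], a2], a3], a5]
  the word a1a4a3a2a5 carries sign +1 and contributes +[[[[a1, a4], a3], a2], a5]
  the word a1a5a2a3a4 carries sign -1 and contributes -[[[[a1, a5], a2], a3], a4]
  the word a1a5a3a2a4 carries sign +1 and contributes +[[[[a1, a5], a3], a2], a4]
  the word a1a5a4a2a3 carries sign +1 and contributes +[[[[a1, a5], a4], a2], a3]
  the word a1a5a4a3a2 carries sign -1 and contributes -[[[[a1, a5], a4], a3], a2]


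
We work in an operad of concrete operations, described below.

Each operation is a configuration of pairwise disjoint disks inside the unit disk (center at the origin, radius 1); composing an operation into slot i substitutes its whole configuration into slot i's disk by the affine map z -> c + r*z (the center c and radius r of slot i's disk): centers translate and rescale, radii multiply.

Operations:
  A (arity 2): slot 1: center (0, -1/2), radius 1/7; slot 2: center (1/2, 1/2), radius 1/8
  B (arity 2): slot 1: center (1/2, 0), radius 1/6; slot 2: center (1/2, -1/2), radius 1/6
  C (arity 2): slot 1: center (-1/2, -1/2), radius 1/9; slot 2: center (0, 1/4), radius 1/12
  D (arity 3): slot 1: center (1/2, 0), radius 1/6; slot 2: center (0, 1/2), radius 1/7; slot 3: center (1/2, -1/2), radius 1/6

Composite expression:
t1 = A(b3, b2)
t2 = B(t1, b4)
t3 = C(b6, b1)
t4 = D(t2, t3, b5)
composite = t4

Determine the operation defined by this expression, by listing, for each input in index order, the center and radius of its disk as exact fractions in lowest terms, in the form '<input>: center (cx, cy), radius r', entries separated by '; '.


b1: center (0, 15/28), radius 1/84; b2: center (43/72, 1/72), radius 1/288; b3: center (7/12, -1/72), radius 1/252; b4: center (7/12, -1/12), radius 1/36; b5: center (1/2, -1/2), radius 1/6; b6: center (-1/14, 3/7), radius 1/63

Below D, radii multiply path by path; the b-disk centers shift.
for b3, the 3-step affine chain lands on center (7/12, -1/72), radius 1/252
for b2, the 3-step affine chain lands on center (43/72, 1/72), radius 1/288
for b4, the 2-step affine chain lands on center (7/12, -1/12), radius 1/36
for b6, the 2-step affine chain lands on center (-1/14, 3/7), radius 1/63
for b1, the 2-step affine chain lands on center (0, 15/28), radius 1/84
for b5, the 1-step affine chain lands on center (1/2, -1/2), radius 1/6


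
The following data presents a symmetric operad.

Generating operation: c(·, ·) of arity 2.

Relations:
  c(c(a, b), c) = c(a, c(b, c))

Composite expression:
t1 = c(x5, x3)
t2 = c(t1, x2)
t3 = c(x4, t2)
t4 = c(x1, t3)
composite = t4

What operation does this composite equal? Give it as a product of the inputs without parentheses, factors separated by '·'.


x1 · x4 · x5 · x3 · x2

The c-tree's shape is irrelevant; the x-reading-order decides.
c(x5, x3) linearizes to x5 · x3
c(c(x5, x3), x2) linearizes to x5 · x3 · x2
c(x4, c(c(x5, x3), x2)) linearizes to x4 · x5 · x3 · x2
c(x1, c(x4, c(c(x5, x3), x2))) linearizes to x1 · x4 · x5 · x3 · x2


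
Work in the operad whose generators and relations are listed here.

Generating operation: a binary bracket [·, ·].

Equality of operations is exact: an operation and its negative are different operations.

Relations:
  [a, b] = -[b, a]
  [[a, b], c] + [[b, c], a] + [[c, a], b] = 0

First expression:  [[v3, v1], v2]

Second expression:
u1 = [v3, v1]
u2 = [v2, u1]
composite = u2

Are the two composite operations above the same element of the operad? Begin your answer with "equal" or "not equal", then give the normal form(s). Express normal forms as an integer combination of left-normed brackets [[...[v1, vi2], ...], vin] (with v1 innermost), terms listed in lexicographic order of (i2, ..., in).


not equal: they reduce to -[[v1, v3], v2] and [[v1, v3], v2]

Normal form of the first expression: -[[v1, v3], v2]
Normal form of the second expression: [[v1, v3], v2]
Distinct normal forms: not equal.


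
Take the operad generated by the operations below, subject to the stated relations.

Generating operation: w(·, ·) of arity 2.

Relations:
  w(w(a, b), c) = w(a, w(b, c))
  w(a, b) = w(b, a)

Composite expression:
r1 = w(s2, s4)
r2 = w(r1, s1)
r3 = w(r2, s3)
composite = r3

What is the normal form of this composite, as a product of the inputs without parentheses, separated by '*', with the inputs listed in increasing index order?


Shape and order are irrelevant to w; the s-input set decides.
w(s2, s4) unparenthesizes to s2 * s4
w(w(s2, s4), s1) unparenthesizes to s2 * s4 * s1
w(w(w(s2, s4), s1), s3) unparenthesizes to s2 * s4 * s1 * s3
commutativity sorts the factors: s1 * s2 * s3 * s4

s1 * s2 * s3 * s4


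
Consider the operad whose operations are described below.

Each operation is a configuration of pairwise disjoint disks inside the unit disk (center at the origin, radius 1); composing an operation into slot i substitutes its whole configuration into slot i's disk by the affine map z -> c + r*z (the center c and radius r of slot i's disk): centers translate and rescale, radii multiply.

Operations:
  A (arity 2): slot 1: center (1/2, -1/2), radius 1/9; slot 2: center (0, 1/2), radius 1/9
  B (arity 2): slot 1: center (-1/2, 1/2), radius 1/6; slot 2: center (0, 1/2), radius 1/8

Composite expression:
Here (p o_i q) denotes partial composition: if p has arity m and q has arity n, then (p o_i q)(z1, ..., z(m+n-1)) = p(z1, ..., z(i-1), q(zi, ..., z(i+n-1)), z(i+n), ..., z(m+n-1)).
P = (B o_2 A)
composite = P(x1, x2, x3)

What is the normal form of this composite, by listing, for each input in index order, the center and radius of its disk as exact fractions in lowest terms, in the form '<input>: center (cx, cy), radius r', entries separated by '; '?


x1: center (-1/2, 1/2), radius 1/6; x2: center (1/16, 7/16), radius 1/72; x3: center (0, 9/16), radius 1/72

Below B, radii multiply path by path; the x-disk centers shift.
x1 passes through 1 substitution, ending at center (-1/2, 1/2), radius 1/6
x2 passes through 2 substitutions, ending at center (1/16, 7/16), radius 1/72
x3 passes through 2 substitutions, ending at center (0, 9/16), radius 1/72


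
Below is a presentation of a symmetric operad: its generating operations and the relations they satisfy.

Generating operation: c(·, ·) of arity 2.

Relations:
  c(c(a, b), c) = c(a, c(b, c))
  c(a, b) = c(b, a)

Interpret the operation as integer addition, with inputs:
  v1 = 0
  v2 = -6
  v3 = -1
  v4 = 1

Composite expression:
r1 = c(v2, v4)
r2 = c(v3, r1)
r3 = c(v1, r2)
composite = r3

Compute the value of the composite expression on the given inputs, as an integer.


-6

c(v2, v4) = -5
c(v3, c(v2, v4)) = -6
c(v1, c(v3, c(v2, v4))) = -6


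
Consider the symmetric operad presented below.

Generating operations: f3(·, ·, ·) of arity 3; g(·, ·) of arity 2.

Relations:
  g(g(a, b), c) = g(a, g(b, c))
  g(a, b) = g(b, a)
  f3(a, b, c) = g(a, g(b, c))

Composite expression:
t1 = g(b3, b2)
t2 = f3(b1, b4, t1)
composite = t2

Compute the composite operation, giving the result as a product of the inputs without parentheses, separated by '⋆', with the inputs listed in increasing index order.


b1 ⋆ b2 ⋆ b3 ⋆ b4

Both nesting and order wash out for f3; what remains is which b's occur.
g(b3, b2) reduces to b3 ⋆ b2
f3(b1, b4, g(b3, b2)) reduces to b1 ⋆ b4 ⋆ b3 ⋆ b2
rearranged into index order: b1 ⋆ b2 ⋆ b3 ⋆ b4


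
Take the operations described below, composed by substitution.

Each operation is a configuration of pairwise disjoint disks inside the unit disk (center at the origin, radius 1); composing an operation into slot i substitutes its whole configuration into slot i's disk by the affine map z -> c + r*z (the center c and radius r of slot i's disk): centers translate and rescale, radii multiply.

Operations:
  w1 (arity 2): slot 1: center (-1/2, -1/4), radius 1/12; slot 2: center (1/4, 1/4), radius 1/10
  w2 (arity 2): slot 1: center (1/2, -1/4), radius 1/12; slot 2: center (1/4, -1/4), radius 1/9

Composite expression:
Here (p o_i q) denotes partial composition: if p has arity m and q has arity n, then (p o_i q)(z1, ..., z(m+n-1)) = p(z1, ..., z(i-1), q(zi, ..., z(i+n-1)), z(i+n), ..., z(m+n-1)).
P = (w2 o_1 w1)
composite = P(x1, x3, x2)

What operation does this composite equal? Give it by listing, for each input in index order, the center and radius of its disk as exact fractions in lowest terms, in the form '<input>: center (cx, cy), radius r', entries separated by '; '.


Only the slot chain above each x matters under w2; compose those maps.
tracing x1 down its 2-map path: center (11/24, -13/48), radius 1/144
tracing x3 down its 2-map path: center (25/48, -11/48), radius 1/120
tracing x2 down its 1-map path: center (1/4, -1/4), radius 1/9

x1: center (11/24, -13/48), radius 1/144; x2: center (1/4, -1/4), radius 1/9; x3: center (25/48, -11/48), radius 1/120


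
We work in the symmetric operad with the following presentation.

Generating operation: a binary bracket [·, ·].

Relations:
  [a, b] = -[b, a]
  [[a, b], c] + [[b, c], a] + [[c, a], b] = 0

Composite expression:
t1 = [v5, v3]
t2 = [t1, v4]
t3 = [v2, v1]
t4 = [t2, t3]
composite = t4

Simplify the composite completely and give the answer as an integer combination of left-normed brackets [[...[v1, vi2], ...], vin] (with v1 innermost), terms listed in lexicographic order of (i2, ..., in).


-[[[[v1, v2], v3], v5], v4] + [[[[v1, v2], v4], v3], v5] - [[[[v1, v2], v4], v5], v3] + [[[[v1, v2], v5], v3], v4]

Expand each bracket as ab - ba; the v1-initial words give the coefficients.
Composite bracket: [[[v5, v3], v4], [v2, v1]]
Each bracket splits as ab - ba, giving 16 signed words (2^4 = 16).
Words beginning with v1 determine it all:
  sign of v1v2v3v5v4 is -1, so it contributes -[[[[v1, v2], v3], v5], v4]
  sign of v1v2v4v3v5 is +1, so it contributes +[[[[v1, v2], v4], v3], v5]
  sign of v1v2v4v5v3 is -1, so it contributes -[[[[v1, v2], v4], v5], v3]
  sign of v1v2v5v3v4 is +1, so it contributes +[[[[v1, v2], v5], v3], v4]


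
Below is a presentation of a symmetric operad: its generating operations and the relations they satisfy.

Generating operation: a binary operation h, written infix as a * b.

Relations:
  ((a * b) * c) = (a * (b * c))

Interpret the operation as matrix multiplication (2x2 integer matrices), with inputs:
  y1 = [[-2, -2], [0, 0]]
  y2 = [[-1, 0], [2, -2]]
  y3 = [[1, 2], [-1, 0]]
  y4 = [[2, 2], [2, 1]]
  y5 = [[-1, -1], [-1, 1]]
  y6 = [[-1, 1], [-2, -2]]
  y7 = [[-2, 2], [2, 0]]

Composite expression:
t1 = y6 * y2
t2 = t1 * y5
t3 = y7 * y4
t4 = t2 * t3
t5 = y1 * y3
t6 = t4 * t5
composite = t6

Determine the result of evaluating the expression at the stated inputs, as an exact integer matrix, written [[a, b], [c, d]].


(y6 * y2) = [[3, -2], [-2, 4]]
((y6 * y2) * y5) = [[-1, -5], [-2, 6]]
(y7 * y4) = [[0, -2], [4, 4]]
(((y6 * y2) * y5) * (y7 * y4)) = [[-20, -18], [24, 28]]
(y1 * y3) = [[0, -4], [0, 0]]
((((y6 * y2) * y5) * (y7 * y4)) * (y1 * y3)) = [[0, 80], [0, -96]]

[[0, 80], [0, -96]]


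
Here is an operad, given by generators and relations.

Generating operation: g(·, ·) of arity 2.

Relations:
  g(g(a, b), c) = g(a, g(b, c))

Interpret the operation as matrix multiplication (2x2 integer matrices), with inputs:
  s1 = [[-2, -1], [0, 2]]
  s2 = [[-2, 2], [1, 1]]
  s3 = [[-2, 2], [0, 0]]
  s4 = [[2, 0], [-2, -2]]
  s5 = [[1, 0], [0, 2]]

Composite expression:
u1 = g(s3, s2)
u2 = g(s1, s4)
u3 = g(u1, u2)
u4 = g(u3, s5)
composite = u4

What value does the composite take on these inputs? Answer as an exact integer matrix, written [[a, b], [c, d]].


g(s3, s2) = [[6, -2], [0, 0]]
g(s1, s4) = [[-2, 2], [-4, -4]]
g(g(s3, s2), g(s1, s4)) = [[-4, 20], [0, 0]]
g(g(g(s3, s2), g(s1, s4)), s5) = [[-4, 40], [0, 0]]

[[-4, 40], [0, 0]]


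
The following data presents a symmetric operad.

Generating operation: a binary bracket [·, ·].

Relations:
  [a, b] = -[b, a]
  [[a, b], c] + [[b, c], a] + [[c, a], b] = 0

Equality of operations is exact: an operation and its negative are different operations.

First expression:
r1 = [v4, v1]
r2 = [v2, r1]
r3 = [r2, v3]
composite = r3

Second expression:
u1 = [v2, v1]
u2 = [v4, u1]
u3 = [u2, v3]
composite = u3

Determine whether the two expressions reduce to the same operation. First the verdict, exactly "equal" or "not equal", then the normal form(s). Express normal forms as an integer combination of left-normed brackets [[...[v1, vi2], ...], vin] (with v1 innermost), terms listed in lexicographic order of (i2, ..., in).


Reducing the first expression gives [[[v1, v4], v2], v3]
Reducing the second expression gives [[[v1, v2], v4], v3]
The forms do not match — not equal.

not equal; the first gives [[[v1, v4], v2], v3] and the second [[[v1, v2], v4], v3]


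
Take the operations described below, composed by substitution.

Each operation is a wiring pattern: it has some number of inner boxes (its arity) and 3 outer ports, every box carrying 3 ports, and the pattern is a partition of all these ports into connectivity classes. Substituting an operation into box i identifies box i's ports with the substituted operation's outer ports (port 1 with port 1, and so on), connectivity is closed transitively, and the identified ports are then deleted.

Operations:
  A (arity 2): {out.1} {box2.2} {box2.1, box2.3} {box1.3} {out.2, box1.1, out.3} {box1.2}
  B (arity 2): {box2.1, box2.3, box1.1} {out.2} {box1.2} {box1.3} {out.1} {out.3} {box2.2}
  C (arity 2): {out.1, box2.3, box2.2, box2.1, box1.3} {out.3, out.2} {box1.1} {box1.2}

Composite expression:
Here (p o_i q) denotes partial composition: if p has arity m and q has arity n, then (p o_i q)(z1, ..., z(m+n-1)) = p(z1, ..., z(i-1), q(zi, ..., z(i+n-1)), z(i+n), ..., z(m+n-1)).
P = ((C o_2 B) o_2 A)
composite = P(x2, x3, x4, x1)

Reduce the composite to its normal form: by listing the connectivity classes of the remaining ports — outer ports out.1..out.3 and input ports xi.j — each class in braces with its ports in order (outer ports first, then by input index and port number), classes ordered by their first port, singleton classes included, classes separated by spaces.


Treat the ports identified at C as solder joints: merge, then drop.
composing A on (x3, x4), with out.j its own outer ports: {out.1} {out.2, out.3, x3.1} {x3.2} {x3.3} {x4.1, x4.3} {x4.2}
composing B on (x3, x4, x1), with out.j its own outer ports: {out.1} {out.2} {out.3} {x1.1, x1.3} {x1.2} {x3.1} {x3.2} {x3.3} {x4.1, x4.3} {x4.2}
composing C on (x2, x3, x4, x1), with out.j its own outer ports: {out.1, x2.3} {out.2, out.3} {x1.1, x1.3} {x1.2} {x2.1} {x2.2} {x3.1} {x3.2} {x3.3} {x4.1, x4.3} {x4.2}

{out.1, x2.3} {out.2, out.3} {x1.1, x1.3} {x1.2} {x2.1} {x2.2} {x3.1} {x3.2} {x3.3} {x4.1, x4.3} {x4.2}


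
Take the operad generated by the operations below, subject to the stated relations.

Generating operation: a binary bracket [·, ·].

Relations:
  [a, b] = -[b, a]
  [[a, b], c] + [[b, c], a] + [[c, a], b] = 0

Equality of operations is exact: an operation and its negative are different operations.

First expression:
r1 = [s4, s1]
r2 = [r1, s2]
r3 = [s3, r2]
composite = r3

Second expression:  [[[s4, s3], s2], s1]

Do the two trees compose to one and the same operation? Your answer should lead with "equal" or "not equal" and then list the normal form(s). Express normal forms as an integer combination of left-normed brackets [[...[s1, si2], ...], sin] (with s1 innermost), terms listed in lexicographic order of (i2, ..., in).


not equal: they reduce to [[[s1, s4], s2], s3] and -[[[s1, s2], s3], s4] + [[[s1, s2], s4], s3] + [[[s1, s3], s4], s2] - [[[s1, s4], s3], s2]


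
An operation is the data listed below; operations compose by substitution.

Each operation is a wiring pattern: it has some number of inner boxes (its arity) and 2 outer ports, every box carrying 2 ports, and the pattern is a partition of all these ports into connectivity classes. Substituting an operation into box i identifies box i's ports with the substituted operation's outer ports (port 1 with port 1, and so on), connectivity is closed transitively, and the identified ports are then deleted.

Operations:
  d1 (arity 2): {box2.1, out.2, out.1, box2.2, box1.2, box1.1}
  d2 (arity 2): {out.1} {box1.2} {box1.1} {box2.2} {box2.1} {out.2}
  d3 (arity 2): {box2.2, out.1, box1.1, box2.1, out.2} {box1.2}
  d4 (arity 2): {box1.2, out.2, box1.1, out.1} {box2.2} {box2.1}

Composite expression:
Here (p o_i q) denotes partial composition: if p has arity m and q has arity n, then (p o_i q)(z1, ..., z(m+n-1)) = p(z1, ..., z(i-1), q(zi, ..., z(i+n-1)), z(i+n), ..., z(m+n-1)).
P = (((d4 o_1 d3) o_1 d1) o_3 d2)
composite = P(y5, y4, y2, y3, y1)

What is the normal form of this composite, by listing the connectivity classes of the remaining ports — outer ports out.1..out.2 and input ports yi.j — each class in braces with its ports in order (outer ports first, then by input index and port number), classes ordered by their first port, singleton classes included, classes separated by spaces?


{out.1, out.2, y4.1, y4.2, y5.1, y5.2} {y1.1} {y1.2} {y2.1} {y2.2} {y3.1} {y3.2}

Connectivity passes through glued d4-boundaries; trace each wire chain.
stage d1: inputs (y5, y4), connectivity {out.1, out.2, y4.1, y4.2, y5.1, y5.2}, out.j its boundary
stage d2: inputs (y2, y3), connectivity {out.1} {out.2} {y2.1} {y2.2} {y3.1} {y3.2}, out.j its boundary
stage d3: inputs (y5, y4, y2, y3), connectivity {out.1, out.2, y4.1, y4.2, y5.1, y5.2} {y2.1} {y2.2} {y3.1} {y3.2}, out.j its boundary
stage d4: inputs (y5, y4, y2, y3, y1), connectivity {out.1, out.2, y4.1, y4.2, y5.1, y5.2} {y1.1} {y1.2} {y2.1} {y2.2} {y3.1} {y3.2}, out.j its boundary


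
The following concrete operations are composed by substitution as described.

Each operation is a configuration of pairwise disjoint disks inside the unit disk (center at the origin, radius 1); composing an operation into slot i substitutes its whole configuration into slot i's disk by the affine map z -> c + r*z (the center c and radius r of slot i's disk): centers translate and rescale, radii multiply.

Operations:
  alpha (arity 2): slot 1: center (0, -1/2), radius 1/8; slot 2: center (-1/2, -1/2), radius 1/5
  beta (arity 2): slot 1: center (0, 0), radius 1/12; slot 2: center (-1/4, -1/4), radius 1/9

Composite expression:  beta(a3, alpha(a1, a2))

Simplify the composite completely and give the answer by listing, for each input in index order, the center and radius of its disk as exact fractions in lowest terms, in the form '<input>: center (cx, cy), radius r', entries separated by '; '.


a1: center (-1/4, -11/36), radius 1/72; a2: center (-11/36, -11/36), radius 1/45; a3: center (0, 0), radius 1/12

Nesting under beta composes maps z -> c + r*z down each a-path.
tracing a3 down its 1-map path: center (0, 0), radius 1/12
tracing a1 down its 2-map path: center (-1/4, -11/36), radius 1/72
tracing a2 down its 2-map path: center (-11/36, -11/36), radius 1/45


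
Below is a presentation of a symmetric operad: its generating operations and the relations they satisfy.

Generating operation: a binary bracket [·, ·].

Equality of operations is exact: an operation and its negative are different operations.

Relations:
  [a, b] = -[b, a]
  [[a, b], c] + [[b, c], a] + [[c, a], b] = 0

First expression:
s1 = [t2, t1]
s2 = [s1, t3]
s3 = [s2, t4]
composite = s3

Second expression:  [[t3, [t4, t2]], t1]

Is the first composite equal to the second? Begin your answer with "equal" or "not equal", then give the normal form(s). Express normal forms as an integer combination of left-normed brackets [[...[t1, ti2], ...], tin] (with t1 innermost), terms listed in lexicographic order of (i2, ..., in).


not equal; the first gives -[[[t1, t2], t3], t4] and the second -[[[t1, t2], t4], t3] + [[[t1, t3], t2], t4] - [[[t1, t3], t4], t2] + [[[t1, t4], t2], t3]


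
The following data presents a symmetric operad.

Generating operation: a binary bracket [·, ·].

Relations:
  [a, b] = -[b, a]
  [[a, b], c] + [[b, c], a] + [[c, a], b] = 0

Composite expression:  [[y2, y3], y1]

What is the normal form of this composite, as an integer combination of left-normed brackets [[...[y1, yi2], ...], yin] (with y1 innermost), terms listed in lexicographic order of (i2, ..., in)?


In the tensor algebra, words opening y1 carry the y1-anchored form.
Composite bracket: [[y2, y3], y1]
Applying ab - ba throughout gives 4 signed words (2^2 = 4).
Words beginning with y1 determine it all:
  y1y2y3 appears with sign -1, giving the term -[[y1, y2], y3]
  y1y3y2 appears with sign +1, giving the term +[[y1, y3], y2]

-[[y1, y2], y3] + [[y1, y3], y2]


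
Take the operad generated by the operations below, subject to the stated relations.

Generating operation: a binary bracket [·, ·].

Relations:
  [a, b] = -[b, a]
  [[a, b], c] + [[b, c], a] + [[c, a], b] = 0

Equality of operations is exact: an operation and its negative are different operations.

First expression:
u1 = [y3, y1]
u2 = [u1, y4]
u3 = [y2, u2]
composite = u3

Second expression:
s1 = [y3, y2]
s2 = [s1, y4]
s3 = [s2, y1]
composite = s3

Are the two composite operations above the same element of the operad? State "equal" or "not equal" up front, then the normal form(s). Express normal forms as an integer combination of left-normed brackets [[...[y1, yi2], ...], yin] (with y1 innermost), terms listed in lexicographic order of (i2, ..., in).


not equal; first: [[[y1, y3], y4], y2]; second: [[[y1, y2], y3], y4] - [[[y1, y3], y2], y4] - [[[y1, y4], y2], y3] + [[[y1, y4], y3], y2]

In normal form, the first expression is [[[y1, y3], y4], y2]
In normal form, the second expression is [[[y1, y2], y3], y4] - [[[y1, y3], y2], y4] - [[[y1, y4], y2], y3] + [[[y1, y4], y3], y2]
Distinct normal forms: not equal.


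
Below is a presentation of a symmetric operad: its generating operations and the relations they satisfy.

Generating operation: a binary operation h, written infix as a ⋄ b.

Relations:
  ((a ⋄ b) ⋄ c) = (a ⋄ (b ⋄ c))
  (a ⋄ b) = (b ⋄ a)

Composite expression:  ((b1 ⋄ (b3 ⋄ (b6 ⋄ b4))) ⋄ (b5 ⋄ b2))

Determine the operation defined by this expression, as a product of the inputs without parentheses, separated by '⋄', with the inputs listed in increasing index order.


b1 ⋄ b2 ⋄ b3 ⋄ b4 ⋄ b5 ⋄ b6

With h associative and commutative, the b-input set is all that matters.
(b6 ⋄ b4) flattens to b6 ⋄ b4
(b3 ⋄ (b6 ⋄ b4)) flattens to b3 ⋄ b6 ⋄ b4
(b1 ⋄ (b3 ⋄ (b6 ⋄ b4))) flattens to b1 ⋄ b3 ⋄ b6 ⋄ b4
(b5 ⋄ b2) flattens to b5 ⋄ b2
((b1 ⋄ (b3 ⋄ (b6 ⋄ b4))) ⋄ (b5 ⋄ b2)) flattens to b1 ⋄ b3 ⋄ b6 ⋄ b4 ⋄ b5 ⋄ b2
reordering the factors by index: b1 ⋄ b2 ⋄ b3 ⋄ b4 ⋄ b5 ⋄ b6


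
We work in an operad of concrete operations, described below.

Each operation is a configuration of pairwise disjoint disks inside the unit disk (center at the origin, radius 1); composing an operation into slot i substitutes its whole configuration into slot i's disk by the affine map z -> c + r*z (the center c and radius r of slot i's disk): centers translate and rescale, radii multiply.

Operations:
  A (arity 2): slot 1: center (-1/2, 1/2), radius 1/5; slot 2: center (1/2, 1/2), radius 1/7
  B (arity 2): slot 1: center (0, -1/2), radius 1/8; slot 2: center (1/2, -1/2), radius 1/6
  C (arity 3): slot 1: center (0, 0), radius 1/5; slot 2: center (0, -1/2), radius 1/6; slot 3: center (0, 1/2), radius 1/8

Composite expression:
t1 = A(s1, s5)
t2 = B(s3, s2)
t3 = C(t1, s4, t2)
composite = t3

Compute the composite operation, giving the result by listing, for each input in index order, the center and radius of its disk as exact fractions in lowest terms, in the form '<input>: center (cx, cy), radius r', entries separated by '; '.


s1: center (-1/10, 1/10), radius 1/25; s2: center (1/16, 7/16), radius 1/48; s3: center (0, 7/16), radius 1/64; s4: center (0, -1/2), radius 1/6; s5: center (1/10, 1/10), radius 1/35


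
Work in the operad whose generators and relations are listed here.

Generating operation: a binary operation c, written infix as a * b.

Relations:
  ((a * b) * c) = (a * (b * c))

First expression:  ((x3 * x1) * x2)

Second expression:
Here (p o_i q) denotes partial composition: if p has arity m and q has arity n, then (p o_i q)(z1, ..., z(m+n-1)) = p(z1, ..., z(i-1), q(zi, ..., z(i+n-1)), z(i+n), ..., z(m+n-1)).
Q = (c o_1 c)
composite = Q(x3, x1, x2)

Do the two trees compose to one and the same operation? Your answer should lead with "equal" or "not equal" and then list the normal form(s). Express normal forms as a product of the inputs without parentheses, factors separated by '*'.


equal — both sides give x3 * x1 * x2

Reducing the first expression gives x3 * x1 * x2
Reducing the second expression gives x3 * x1 * x2
Identical normal forms: equal.


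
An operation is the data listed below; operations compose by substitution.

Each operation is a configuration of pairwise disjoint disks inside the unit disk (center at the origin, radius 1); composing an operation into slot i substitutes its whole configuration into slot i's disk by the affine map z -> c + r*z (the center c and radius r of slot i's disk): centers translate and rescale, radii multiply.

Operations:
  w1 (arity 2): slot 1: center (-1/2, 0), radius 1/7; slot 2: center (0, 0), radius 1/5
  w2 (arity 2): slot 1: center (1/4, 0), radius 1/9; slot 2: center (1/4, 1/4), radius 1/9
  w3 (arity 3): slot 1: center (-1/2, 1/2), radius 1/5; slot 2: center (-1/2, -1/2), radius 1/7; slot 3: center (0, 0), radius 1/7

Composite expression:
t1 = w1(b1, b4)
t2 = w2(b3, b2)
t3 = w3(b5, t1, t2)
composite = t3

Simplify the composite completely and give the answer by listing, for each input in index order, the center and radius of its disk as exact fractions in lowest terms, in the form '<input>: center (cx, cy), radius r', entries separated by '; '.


b1: center (-4/7, -1/2), radius 1/49; b2: center (1/28, 1/28), radius 1/63; b3: center (1/28, 0), radius 1/63; b4: center (-1/2, -1/2), radius 1/35; b5: center (-1/2, 1/2), radius 1/5

Follow each b-input down from w3: c' goes to c + r*c', radius to r*r'.
tracing b5 down its 1-map path: center (-1/2, 1/2), radius 1/5
tracing b1 down its 2-map path: center (-4/7, -1/2), radius 1/49
tracing b4 down its 2-map path: center (-1/2, -1/2), radius 1/35
tracing b3 down its 2-map path: center (1/28, 0), radius 1/63
tracing b2 down its 2-map path: center (1/28, 1/28), radius 1/63


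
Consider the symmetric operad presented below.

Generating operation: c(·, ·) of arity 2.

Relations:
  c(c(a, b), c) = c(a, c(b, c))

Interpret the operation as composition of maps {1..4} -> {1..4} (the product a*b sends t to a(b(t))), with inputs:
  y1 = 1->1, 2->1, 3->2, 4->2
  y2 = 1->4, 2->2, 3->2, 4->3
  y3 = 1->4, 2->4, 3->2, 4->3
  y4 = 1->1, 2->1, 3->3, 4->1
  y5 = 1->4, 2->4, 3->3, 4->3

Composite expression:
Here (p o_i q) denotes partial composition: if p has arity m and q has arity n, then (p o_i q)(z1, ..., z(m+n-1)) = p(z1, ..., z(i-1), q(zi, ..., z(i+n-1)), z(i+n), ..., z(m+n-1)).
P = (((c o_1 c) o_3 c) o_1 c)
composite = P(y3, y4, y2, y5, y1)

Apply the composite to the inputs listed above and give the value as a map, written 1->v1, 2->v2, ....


1->2, 2->2, 3->2, 4->2

c(y3, y4) = 1->4, 2->4, 3->2, 4->4
c(c(y3, y4), y2) = 1->4, 2->4, 3->4, 4->2
c(y5, y1) = 1->4, 2->4, 3->4, 4->4
c(c(c(y3, y4), y2), c(y5, y1)) = 1->2, 2->2, 3->2, 4->2


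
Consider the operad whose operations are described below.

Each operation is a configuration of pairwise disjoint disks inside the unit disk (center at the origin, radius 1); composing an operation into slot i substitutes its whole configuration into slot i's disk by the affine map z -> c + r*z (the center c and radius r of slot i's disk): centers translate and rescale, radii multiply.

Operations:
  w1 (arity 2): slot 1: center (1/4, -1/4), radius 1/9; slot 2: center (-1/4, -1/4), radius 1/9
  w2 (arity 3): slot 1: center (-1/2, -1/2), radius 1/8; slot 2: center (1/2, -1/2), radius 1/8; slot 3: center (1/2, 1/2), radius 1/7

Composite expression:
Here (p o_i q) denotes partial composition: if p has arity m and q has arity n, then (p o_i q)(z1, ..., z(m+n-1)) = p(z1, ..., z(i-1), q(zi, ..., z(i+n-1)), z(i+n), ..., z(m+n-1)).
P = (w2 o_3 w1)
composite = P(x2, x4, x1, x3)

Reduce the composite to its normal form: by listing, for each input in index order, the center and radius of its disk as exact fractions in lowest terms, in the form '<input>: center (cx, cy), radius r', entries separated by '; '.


x1: center (15/28, 13/28), radius 1/63; x2: center (-1/2, -1/2), radius 1/8; x3: center (13/28, 13/28), radius 1/63; x4: center (1/2, -1/2), radius 1/8

Each x-disk chains the slot maps above it in w2; radii multiply.
x2 passes through 1 substitution, ending at center (-1/2, -1/2), radius 1/8
x4 passes through 1 substitution, ending at center (1/2, -1/2), radius 1/8
x1 passes through 2 substitutions, ending at center (15/28, 13/28), radius 1/63
x3 passes through 2 substitutions, ending at center (13/28, 13/28), radius 1/63


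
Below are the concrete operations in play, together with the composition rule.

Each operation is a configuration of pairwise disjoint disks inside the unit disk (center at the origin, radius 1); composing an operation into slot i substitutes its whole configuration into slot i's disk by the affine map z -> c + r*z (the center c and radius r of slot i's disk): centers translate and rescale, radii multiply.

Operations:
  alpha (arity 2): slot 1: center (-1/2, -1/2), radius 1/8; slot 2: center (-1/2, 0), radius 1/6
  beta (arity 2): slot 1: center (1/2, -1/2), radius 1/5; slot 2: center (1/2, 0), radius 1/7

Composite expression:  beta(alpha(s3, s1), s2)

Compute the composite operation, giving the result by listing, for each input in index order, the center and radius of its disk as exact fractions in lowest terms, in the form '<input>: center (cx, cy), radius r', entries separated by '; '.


s1: center (2/5, -1/2), radius 1/30; s2: center (1/2, 0), radius 1/7; s3: center (2/5, -3/5), radius 1/40

Each s-disk chains the slot maps above it in beta; radii multiply.
input s3: applying the 2 nested substitutions gives center (2/5, -3/5), radius 1/40
input s1: applying the 2 nested substitutions gives center (2/5, -1/2), radius 1/30
input s2: applying the 1 nested substitution gives center (1/2, 0), radius 1/7


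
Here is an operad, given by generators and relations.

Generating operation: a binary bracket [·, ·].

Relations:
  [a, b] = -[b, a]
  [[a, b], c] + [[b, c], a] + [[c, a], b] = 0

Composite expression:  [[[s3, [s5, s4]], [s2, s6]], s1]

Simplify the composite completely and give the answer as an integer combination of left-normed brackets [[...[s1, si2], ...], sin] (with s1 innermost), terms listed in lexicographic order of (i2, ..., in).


-[[[[[s1, s2], s6], s3], s4], s5] + [[[[[s1, s2], s6], s3], s5], s4] + [[[[[s1, s2], s6], s4], s5], s3] - [[[[[s1, s2], s6], s5], s4], s3] + [[[[[s1, s3], s4], s5], s2], s6] - [[[[[s1, s3], s4], s5], s6], s2] - [[[[[s1, s3], s5], s4], s2], s6] + [[[[[s1, s3], s5], s4], s6], s2] - [[[[[s1, s4], s5], s3], s2], s6] + [[[[[s1, s4], s5], s3], s6], s2] + [[[[[s1, s5], s4], s3], s2], s6] - [[[[[s1, s5], s4], s3], s6], s2] + [[[[[s1, s6], s2], s3], s4], s5] - [[[[[s1, s6], s2], s3], s5], s4] - [[[[[s1, s6], s2], s4], s5], s3] + [[[[[s1, s6], s2], s5], s4], s3]

Antisymmetry and Jacobi reduce to s1-anchored left-normed brackets.
Composite bracket: [[[s3, [s5, s4]], [s2, s6]], s1]
Applying ab - ba throughout gives 32 signed words (2^5 = 32).
Coefficients come from the s1-initial words:
  s1s2s6s3s4s5 appears with sign -1, giving the term -[[[[[s1, s2], s6], s3], s4], s5]
  s1s2s6s3s5s4 appears with sign +1, giving the term +[[[[[s1, s2], s6], s3], s5], s4]
  s1s2s6s4s5s3 appears with sign +1, giving the term +[[[[[s1, s2], s6], s4], s5], s3]
  s1s2s6s5s4s3 appears with sign -1, giving the term -[[[[[s1, s2], s6], s5], s4], s3]
  s1s3s4s5s2s6 appears with sign +1, giving the term +[[[[[s1, s3], s4], s5], s2], s6]
  s1s3s4s5s6s2 appears with sign -1, giving the term -[[[[[s1, s3], s4], s5], s6], s2]
  s1s3s5s4s2s6 appears with sign -1, giving the term -[[[[[s1, s3], s5], s4], s2], s6]
  s1s3s5s4s6s2 appears with sign +1, giving the term +[[[[[s1, s3], s5], s4], s6], s2]
  s1s4s5s3s2s6 appears with sign -1, giving the term -[[[[[s1, s4], s5], s3], s2], s6]
  s1s4s5s3s6s2 appears with sign +1, giving the term +[[[[[s1, s4], s5], s3], s6], s2]
  s1s5s4s3s2s6 appears with sign +1, giving the term +[[[[[s1, s5], s4], s3], s2], s6]
  s1s5s4s3s6s2 appears with sign -1, giving the term -[[[[[s1, s5], s4], s3], s6], s2]
  s1s6s2s3s4s5 appears with sign +1, giving the term +[[[[[s1, s6], s2], s3], s4], s5]
  s1s6s2s3s5s4 appears with sign -1, giving the term -[[[[[s1, s6], s2], s3], s5], s4]
  s1s6s2s4s5s3 appears with sign -1, giving the term -[[[[[s1, s6], s2], s4], s5], s3]
  s1s6s2s5s4s3 appears with sign +1, giving the term +[[[[[s1, s6], s2], s5], s4], s3]


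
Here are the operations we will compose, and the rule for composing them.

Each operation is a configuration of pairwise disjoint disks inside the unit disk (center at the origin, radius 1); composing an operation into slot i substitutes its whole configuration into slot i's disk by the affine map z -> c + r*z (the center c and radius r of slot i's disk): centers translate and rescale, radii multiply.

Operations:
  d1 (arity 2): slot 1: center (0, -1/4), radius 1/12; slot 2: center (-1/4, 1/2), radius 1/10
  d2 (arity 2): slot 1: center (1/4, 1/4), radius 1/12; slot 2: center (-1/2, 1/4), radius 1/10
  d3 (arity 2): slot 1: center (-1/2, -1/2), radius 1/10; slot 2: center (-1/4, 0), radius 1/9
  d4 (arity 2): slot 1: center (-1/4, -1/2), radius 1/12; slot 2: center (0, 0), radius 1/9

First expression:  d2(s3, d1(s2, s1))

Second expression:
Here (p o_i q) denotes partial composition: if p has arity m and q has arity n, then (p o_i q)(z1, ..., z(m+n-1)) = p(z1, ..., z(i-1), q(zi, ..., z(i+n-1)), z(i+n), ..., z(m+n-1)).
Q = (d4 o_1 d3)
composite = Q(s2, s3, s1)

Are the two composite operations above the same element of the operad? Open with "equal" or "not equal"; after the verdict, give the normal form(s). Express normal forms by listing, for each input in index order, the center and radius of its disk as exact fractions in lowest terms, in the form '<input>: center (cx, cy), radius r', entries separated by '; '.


Normal form of the first expression: s1: center (-21/40, 3/10), radius 1/100; s2: center (-1/2, 9/40), radius 1/120; s3: center (1/4, 1/4), radius 1/12
Normal form of the second expression: s1: center (0, 0), radius 1/9; s2: center (-7/24, -13/24), radius 1/120; s3: center (-13/48, -1/2), radius 1/108
The forms do not match — not equal.

not equal; the first gives s1: center (-21/40, 3/10), radius 1/100; s2: center (-1/2, 9/40), radius 1/120; s3: center (1/4, 1/4), radius 1/12 and the second s1: center (0, 0), radius 1/9; s2: center (-7/24, -13/24), radius 1/120; s3: center (-13/48, -1/2), radius 1/108


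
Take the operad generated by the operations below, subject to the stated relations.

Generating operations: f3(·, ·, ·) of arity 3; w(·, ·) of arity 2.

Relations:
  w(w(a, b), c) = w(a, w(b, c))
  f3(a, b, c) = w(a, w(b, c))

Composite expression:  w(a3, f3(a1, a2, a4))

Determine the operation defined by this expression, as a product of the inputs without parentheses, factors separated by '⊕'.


a3 ⊕ a1 ⊕ a2 ⊕ a4

Key point: w is associative — brackets drop, the a-order remains.
f3(a1, a2, a4) linearizes to a1 ⊕ a2 ⊕ a4
w(a3, f3(a1, a2, a4)) linearizes to a3 ⊕ a1 ⊕ a2 ⊕ a4


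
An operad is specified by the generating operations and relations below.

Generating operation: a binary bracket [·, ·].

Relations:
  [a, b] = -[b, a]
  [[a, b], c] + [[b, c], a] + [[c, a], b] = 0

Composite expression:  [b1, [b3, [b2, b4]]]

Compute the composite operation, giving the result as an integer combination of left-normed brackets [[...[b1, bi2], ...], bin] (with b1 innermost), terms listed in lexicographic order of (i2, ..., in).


A multilinear Lie element is pinned by b1-initial words (b1 innermost).
Composite bracket: [b1, [b3, [b2, b4]]]
The bracket unfolds into 8 signed words via [a, b] = ab - ba (2^3 = 8).
Collect the words opening with b1:
  word b1b2b4b3 has sign -1, contributing -[[[b1, b2], b4], b3]
  word b1b3b2b4 has sign +1, contributing +[[[b1, b3], b2], b4]
  word b1b3b4b2 has sign -1, contributing -[[[b1, b3], b4], b2]
  word b1b4b2b3 has sign +1, contributing +[[[b1, b4], b2], b3]

-[[[b1, b2], b4], b3] + [[[b1, b3], b2], b4] - [[[b1, b3], b4], b2] + [[[b1, b4], b2], b3]
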